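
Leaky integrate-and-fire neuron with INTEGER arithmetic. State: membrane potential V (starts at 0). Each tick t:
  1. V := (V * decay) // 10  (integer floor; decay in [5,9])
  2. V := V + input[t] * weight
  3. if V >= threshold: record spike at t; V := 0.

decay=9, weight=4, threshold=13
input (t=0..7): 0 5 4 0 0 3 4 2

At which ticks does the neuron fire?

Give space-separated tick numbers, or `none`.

Answer: 1 2 6

Derivation:
t=0: input=0 -> V=0
t=1: input=5 -> V=0 FIRE
t=2: input=4 -> V=0 FIRE
t=3: input=0 -> V=0
t=4: input=0 -> V=0
t=5: input=3 -> V=12
t=6: input=4 -> V=0 FIRE
t=7: input=2 -> V=8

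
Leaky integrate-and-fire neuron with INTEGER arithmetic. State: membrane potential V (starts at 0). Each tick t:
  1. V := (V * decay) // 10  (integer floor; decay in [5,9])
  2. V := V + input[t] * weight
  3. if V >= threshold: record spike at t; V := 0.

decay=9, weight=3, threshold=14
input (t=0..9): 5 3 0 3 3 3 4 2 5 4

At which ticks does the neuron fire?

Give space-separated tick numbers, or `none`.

Answer: 0 3 5 7 8

Derivation:
t=0: input=5 -> V=0 FIRE
t=1: input=3 -> V=9
t=2: input=0 -> V=8
t=3: input=3 -> V=0 FIRE
t=4: input=3 -> V=9
t=5: input=3 -> V=0 FIRE
t=6: input=4 -> V=12
t=7: input=2 -> V=0 FIRE
t=8: input=5 -> V=0 FIRE
t=9: input=4 -> V=12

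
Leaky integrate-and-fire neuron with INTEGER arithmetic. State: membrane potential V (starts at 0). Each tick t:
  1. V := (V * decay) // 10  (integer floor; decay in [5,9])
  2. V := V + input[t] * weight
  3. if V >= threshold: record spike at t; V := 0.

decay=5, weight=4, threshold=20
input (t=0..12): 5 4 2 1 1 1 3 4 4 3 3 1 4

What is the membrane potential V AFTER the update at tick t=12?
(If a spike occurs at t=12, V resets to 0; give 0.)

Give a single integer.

Answer: 0

Derivation:
t=0: input=5 -> V=0 FIRE
t=1: input=4 -> V=16
t=2: input=2 -> V=16
t=3: input=1 -> V=12
t=4: input=1 -> V=10
t=5: input=1 -> V=9
t=6: input=3 -> V=16
t=7: input=4 -> V=0 FIRE
t=8: input=4 -> V=16
t=9: input=3 -> V=0 FIRE
t=10: input=3 -> V=12
t=11: input=1 -> V=10
t=12: input=4 -> V=0 FIRE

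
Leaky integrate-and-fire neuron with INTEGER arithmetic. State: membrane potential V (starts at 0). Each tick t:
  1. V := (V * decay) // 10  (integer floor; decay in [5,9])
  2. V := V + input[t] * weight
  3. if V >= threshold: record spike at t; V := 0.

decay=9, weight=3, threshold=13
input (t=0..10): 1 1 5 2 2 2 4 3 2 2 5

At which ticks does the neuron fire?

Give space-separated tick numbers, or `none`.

Answer: 2 5 7 10

Derivation:
t=0: input=1 -> V=3
t=1: input=1 -> V=5
t=2: input=5 -> V=0 FIRE
t=3: input=2 -> V=6
t=4: input=2 -> V=11
t=5: input=2 -> V=0 FIRE
t=6: input=4 -> V=12
t=7: input=3 -> V=0 FIRE
t=8: input=2 -> V=6
t=9: input=2 -> V=11
t=10: input=5 -> V=0 FIRE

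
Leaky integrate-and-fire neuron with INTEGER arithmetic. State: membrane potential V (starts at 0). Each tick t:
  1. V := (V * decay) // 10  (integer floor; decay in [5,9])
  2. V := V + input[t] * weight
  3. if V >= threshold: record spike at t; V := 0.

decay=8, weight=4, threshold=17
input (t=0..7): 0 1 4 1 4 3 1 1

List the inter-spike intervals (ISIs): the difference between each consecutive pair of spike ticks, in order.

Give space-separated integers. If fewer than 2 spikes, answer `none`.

Answer: 2

Derivation:
t=0: input=0 -> V=0
t=1: input=1 -> V=4
t=2: input=4 -> V=0 FIRE
t=3: input=1 -> V=4
t=4: input=4 -> V=0 FIRE
t=5: input=3 -> V=12
t=6: input=1 -> V=13
t=7: input=1 -> V=14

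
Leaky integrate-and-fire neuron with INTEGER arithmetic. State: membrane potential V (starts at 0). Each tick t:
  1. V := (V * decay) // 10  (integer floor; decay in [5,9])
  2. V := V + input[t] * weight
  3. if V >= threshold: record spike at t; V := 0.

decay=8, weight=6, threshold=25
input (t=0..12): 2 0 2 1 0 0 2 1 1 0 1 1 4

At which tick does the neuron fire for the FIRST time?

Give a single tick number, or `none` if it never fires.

t=0: input=2 -> V=12
t=1: input=0 -> V=9
t=2: input=2 -> V=19
t=3: input=1 -> V=21
t=4: input=0 -> V=16
t=5: input=0 -> V=12
t=6: input=2 -> V=21
t=7: input=1 -> V=22
t=8: input=1 -> V=23
t=9: input=0 -> V=18
t=10: input=1 -> V=20
t=11: input=1 -> V=22
t=12: input=4 -> V=0 FIRE

Answer: 12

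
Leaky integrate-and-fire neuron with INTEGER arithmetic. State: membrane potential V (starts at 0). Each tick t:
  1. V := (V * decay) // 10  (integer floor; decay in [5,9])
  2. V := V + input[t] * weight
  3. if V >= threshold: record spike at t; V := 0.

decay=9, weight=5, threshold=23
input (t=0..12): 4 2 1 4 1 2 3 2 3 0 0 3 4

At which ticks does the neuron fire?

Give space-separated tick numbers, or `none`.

t=0: input=4 -> V=20
t=1: input=2 -> V=0 FIRE
t=2: input=1 -> V=5
t=3: input=4 -> V=0 FIRE
t=4: input=1 -> V=5
t=5: input=2 -> V=14
t=6: input=3 -> V=0 FIRE
t=7: input=2 -> V=10
t=8: input=3 -> V=0 FIRE
t=9: input=0 -> V=0
t=10: input=0 -> V=0
t=11: input=3 -> V=15
t=12: input=4 -> V=0 FIRE

Answer: 1 3 6 8 12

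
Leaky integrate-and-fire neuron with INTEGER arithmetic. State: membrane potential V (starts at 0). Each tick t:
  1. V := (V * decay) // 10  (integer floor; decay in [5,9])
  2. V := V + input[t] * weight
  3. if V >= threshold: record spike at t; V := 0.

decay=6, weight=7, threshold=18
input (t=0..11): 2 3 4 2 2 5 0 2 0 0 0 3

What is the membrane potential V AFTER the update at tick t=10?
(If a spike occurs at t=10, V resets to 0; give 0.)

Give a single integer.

Answer: 2

Derivation:
t=0: input=2 -> V=14
t=1: input=3 -> V=0 FIRE
t=2: input=4 -> V=0 FIRE
t=3: input=2 -> V=14
t=4: input=2 -> V=0 FIRE
t=5: input=5 -> V=0 FIRE
t=6: input=0 -> V=0
t=7: input=2 -> V=14
t=8: input=0 -> V=8
t=9: input=0 -> V=4
t=10: input=0 -> V=2
t=11: input=3 -> V=0 FIRE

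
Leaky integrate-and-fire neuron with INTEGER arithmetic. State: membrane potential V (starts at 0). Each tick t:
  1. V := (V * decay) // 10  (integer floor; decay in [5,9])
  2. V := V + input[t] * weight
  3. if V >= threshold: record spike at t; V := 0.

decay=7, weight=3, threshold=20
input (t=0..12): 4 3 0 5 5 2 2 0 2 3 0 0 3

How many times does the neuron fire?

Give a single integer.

t=0: input=4 -> V=12
t=1: input=3 -> V=17
t=2: input=0 -> V=11
t=3: input=5 -> V=0 FIRE
t=4: input=5 -> V=15
t=5: input=2 -> V=16
t=6: input=2 -> V=17
t=7: input=0 -> V=11
t=8: input=2 -> V=13
t=9: input=3 -> V=18
t=10: input=0 -> V=12
t=11: input=0 -> V=8
t=12: input=3 -> V=14

Answer: 1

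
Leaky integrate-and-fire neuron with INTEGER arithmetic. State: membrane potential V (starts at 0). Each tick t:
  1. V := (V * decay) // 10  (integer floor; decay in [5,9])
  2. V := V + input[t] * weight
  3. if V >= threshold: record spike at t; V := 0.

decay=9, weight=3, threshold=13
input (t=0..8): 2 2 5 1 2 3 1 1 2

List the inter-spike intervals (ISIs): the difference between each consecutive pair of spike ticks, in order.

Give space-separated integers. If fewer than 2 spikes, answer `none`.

t=0: input=2 -> V=6
t=1: input=2 -> V=11
t=2: input=5 -> V=0 FIRE
t=3: input=1 -> V=3
t=4: input=2 -> V=8
t=5: input=3 -> V=0 FIRE
t=6: input=1 -> V=3
t=7: input=1 -> V=5
t=8: input=2 -> V=10

Answer: 3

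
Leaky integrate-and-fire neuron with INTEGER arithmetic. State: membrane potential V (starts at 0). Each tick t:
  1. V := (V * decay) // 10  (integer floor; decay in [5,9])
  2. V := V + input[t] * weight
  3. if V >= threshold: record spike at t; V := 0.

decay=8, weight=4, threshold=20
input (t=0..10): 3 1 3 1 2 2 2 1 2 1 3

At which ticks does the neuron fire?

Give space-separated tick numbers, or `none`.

Answer: 2 6 10

Derivation:
t=0: input=3 -> V=12
t=1: input=1 -> V=13
t=2: input=3 -> V=0 FIRE
t=3: input=1 -> V=4
t=4: input=2 -> V=11
t=5: input=2 -> V=16
t=6: input=2 -> V=0 FIRE
t=7: input=1 -> V=4
t=8: input=2 -> V=11
t=9: input=1 -> V=12
t=10: input=3 -> V=0 FIRE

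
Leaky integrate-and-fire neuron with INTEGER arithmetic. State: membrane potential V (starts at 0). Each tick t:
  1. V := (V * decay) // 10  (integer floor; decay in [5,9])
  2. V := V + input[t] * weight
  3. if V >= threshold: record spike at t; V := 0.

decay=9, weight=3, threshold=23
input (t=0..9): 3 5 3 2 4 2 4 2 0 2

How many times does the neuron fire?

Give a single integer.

t=0: input=3 -> V=9
t=1: input=5 -> V=0 FIRE
t=2: input=3 -> V=9
t=3: input=2 -> V=14
t=4: input=4 -> V=0 FIRE
t=5: input=2 -> V=6
t=6: input=4 -> V=17
t=7: input=2 -> V=21
t=8: input=0 -> V=18
t=9: input=2 -> V=22

Answer: 2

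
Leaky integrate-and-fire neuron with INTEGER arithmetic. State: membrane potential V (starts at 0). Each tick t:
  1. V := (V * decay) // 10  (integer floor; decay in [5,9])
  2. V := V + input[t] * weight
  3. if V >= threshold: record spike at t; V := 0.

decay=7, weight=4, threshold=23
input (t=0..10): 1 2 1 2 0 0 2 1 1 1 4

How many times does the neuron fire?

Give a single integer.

t=0: input=1 -> V=4
t=1: input=2 -> V=10
t=2: input=1 -> V=11
t=3: input=2 -> V=15
t=4: input=0 -> V=10
t=5: input=0 -> V=7
t=6: input=2 -> V=12
t=7: input=1 -> V=12
t=8: input=1 -> V=12
t=9: input=1 -> V=12
t=10: input=4 -> V=0 FIRE

Answer: 1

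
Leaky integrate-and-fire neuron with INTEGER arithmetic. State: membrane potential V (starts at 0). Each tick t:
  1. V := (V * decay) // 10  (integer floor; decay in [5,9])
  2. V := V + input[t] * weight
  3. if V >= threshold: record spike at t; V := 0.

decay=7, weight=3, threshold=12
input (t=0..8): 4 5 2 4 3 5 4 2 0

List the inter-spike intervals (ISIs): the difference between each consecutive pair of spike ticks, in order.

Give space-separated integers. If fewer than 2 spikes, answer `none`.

t=0: input=4 -> V=0 FIRE
t=1: input=5 -> V=0 FIRE
t=2: input=2 -> V=6
t=3: input=4 -> V=0 FIRE
t=4: input=3 -> V=9
t=5: input=5 -> V=0 FIRE
t=6: input=4 -> V=0 FIRE
t=7: input=2 -> V=6
t=8: input=0 -> V=4

Answer: 1 2 2 1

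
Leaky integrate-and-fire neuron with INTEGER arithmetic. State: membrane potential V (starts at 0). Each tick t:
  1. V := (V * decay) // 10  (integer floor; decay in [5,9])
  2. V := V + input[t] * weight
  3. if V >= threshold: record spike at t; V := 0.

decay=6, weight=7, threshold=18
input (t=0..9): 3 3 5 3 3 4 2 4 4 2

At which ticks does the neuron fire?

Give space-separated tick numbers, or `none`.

Answer: 0 1 2 3 4 5 7 8

Derivation:
t=0: input=3 -> V=0 FIRE
t=1: input=3 -> V=0 FIRE
t=2: input=5 -> V=0 FIRE
t=3: input=3 -> V=0 FIRE
t=4: input=3 -> V=0 FIRE
t=5: input=4 -> V=0 FIRE
t=6: input=2 -> V=14
t=7: input=4 -> V=0 FIRE
t=8: input=4 -> V=0 FIRE
t=9: input=2 -> V=14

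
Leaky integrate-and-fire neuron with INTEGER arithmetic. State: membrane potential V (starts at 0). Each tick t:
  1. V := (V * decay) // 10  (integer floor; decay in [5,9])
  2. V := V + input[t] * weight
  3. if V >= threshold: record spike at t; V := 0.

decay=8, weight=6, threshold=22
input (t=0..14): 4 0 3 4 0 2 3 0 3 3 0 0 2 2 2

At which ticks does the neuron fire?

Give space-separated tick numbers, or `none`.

Answer: 0 3 6 9 14

Derivation:
t=0: input=4 -> V=0 FIRE
t=1: input=0 -> V=0
t=2: input=3 -> V=18
t=3: input=4 -> V=0 FIRE
t=4: input=0 -> V=0
t=5: input=2 -> V=12
t=6: input=3 -> V=0 FIRE
t=7: input=0 -> V=0
t=8: input=3 -> V=18
t=9: input=3 -> V=0 FIRE
t=10: input=0 -> V=0
t=11: input=0 -> V=0
t=12: input=2 -> V=12
t=13: input=2 -> V=21
t=14: input=2 -> V=0 FIRE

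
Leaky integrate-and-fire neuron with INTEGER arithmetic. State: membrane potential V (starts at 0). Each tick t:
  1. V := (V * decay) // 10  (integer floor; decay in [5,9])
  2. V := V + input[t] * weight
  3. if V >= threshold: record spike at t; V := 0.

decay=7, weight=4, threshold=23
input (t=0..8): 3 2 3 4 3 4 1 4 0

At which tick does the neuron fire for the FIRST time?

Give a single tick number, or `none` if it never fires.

Answer: 2

Derivation:
t=0: input=3 -> V=12
t=1: input=2 -> V=16
t=2: input=3 -> V=0 FIRE
t=3: input=4 -> V=16
t=4: input=3 -> V=0 FIRE
t=5: input=4 -> V=16
t=6: input=1 -> V=15
t=7: input=4 -> V=0 FIRE
t=8: input=0 -> V=0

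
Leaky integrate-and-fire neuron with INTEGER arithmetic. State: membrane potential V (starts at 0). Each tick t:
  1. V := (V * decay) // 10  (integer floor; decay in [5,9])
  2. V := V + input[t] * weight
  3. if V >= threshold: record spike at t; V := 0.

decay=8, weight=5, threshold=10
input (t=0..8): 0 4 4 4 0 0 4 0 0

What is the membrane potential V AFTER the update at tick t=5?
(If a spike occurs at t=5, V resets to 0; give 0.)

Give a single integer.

Answer: 0

Derivation:
t=0: input=0 -> V=0
t=1: input=4 -> V=0 FIRE
t=2: input=4 -> V=0 FIRE
t=3: input=4 -> V=0 FIRE
t=4: input=0 -> V=0
t=5: input=0 -> V=0
t=6: input=4 -> V=0 FIRE
t=7: input=0 -> V=0
t=8: input=0 -> V=0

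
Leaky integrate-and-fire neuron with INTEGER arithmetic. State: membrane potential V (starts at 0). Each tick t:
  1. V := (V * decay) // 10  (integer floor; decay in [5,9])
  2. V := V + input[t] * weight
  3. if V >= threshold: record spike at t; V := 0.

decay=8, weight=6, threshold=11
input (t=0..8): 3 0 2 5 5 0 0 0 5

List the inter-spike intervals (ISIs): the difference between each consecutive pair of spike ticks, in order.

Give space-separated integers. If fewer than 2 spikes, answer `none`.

Answer: 2 1 1 4

Derivation:
t=0: input=3 -> V=0 FIRE
t=1: input=0 -> V=0
t=2: input=2 -> V=0 FIRE
t=3: input=5 -> V=0 FIRE
t=4: input=5 -> V=0 FIRE
t=5: input=0 -> V=0
t=6: input=0 -> V=0
t=7: input=0 -> V=0
t=8: input=5 -> V=0 FIRE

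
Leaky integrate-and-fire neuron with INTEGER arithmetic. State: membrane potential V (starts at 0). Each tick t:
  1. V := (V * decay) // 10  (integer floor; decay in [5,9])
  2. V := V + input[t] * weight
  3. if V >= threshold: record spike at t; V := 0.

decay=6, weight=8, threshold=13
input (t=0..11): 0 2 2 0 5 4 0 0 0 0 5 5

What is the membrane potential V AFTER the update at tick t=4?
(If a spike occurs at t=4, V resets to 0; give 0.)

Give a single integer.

t=0: input=0 -> V=0
t=1: input=2 -> V=0 FIRE
t=2: input=2 -> V=0 FIRE
t=3: input=0 -> V=0
t=4: input=5 -> V=0 FIRE
t=5: input=4 -> V=0 FIRE
t=6: input=0 -> V=0
t=7: input=0 -> V=0
t=8: input=0 -> V=0
t=9: input=0 -> V=0
t=10: input=5 -> V=0 FIRE
t=11: input=5 -> V=0 FIRE

Answer: 0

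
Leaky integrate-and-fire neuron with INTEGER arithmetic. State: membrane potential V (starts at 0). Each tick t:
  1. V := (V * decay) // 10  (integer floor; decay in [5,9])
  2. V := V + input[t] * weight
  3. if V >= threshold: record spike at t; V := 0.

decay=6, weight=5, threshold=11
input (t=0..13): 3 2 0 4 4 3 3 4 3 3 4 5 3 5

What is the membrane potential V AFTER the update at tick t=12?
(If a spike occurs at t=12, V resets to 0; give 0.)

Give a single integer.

t=0: input=3 -> V=0 FIRE
t=1: input=2 -> V=10
t=2: input=0 -> V=6
t=3: input=4 -> V=0 FIRE
t=4: input=4 -> V=0 FIRE
t=5: input=3 -> V=0 FIRE
t=6: input=3 -> V=0 FIRE
t=7: input=4 -> V=0 FIRE
t=8: input=3 -> V=0 FIRE
t=9: input=3 -> V=0 FIRE
t=10: input=4 -> V=0 FIRE
t=11: input=5 -> V=0 FIRE
t=12: input=3 -> V=0 FIRE
t=13: input=5 -> V=0 FIRE

Answer: 0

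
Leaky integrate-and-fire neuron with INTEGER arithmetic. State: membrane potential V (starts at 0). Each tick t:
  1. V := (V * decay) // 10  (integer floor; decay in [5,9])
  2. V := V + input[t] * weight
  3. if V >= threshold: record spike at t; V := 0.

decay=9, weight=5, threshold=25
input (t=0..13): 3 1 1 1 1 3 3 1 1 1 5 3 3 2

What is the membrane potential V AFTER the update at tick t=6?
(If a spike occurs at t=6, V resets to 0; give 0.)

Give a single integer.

t=0: input=3 -> V=15
t=1: input=1 -> V=18
t=2: input=1 -> V=21
t=3: input=1 -> V=23
t=4: input=1 -> V=0 FIRE
t=5: input=3 -> V=15
t=6: input=3 -> V=0 FIRE
t=7: input=1 -> V=5
t=8: input=1 -> V=9
t=9: input=1 -> V=13
t=10: input=5 -> V=0 FIRE
t=11: input=3 -> V=15
t=12: input=3 -> V=0 FIRE
t=13: input=2 -> V=10

Answer: 0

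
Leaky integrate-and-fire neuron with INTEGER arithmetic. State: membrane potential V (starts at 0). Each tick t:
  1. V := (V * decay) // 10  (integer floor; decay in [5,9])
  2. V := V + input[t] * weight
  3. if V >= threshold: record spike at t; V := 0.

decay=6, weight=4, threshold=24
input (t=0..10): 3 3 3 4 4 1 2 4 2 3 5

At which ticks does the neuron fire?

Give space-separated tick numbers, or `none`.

t=0: input=3 -> V=12
t=1: input=3 -> V=19
t=2: input=3 -> V=23
t=3: input=4 -> V=0 FIRE
t=4: input=4 -> V=16
t=5: input=1 -> V=13
t=6: input=2 -> V=15
t=7: input=4 -> V=0 FIRE
t=8: input=2 -> V=8
t=9: input=3 -> V=16
t=10: input=5 -> V=0 FIRE

Answer: 3 7 10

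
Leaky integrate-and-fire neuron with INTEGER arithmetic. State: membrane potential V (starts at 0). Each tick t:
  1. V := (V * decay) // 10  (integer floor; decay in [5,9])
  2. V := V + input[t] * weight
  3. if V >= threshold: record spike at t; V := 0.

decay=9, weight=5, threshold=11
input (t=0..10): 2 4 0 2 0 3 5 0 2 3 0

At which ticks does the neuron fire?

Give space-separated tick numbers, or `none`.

t=0: input=2 -> V=10
t=1: input=4 -> V=0 FIRE
t=2: input=0 -> V=0
t=3: input=2 -> V=10
t=4: input=0 -> V=9
t=5: input=3 -> V=0 FIRE
t=6: input=5 -> V=0 FIRE
t=7: input=0 -> V=0
t=8: input=2 -> V=10
t=9: input=3 -> V=0 FIRE
t=10: input=0 -> V=0

Answer: 1 5 6 9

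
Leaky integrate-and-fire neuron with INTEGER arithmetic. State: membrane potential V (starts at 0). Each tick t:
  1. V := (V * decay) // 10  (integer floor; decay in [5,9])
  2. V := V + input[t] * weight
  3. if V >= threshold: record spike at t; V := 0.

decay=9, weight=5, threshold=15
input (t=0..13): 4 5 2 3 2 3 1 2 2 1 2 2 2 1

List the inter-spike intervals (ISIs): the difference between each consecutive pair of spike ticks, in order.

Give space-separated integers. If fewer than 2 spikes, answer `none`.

t=0: input=4 -> V=0 FIRE
t=1: input=5 -> V=0 FIRE
t=2: input=2 -> V=10
t=3: input=3 -> V=0 FIRE
t=4: input=2 -> V=10
t=5: input=3 -> V=0 FIRE
t=6: input=1 -> V=5
t=7: input=2 -> V=14
t=8: input=2 -> V=0 FIRE
t=9: input=1 -> V=5
t=10: input=2 -> V=14
t=11: input=2 -> V=0 FIRE
t=12: input=2 -> V=10
t=13: input=1 -> V=14

Answer: 1 2 2 3 3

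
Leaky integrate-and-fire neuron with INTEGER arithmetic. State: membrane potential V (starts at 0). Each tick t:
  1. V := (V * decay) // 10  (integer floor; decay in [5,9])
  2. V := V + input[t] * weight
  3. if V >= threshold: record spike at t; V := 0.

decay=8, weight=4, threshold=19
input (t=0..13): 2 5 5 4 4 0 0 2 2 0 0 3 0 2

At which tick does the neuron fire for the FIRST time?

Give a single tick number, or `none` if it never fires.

Answer: 1

Derivation:
t=0: input=2 -> V=8
t=1: input=5 -> V=0 FIRE
t=2: input=5 -> V=0 FIRE
t=3: input=4 -> V=16
t=4: input=4 -> V=0 FIRE
t=5: input=0 -> V=0
t=6: input=0 -> V=0
t=7: input=2 -> V=8
t=8: input=2 -> V=14
t=9: input=0 -> V=11
t=10: input=0 -> V=8
t=11: input=3 -> V=18
t=12: input=0 -> V=14
t=13: input=2 -> V=0 FIRE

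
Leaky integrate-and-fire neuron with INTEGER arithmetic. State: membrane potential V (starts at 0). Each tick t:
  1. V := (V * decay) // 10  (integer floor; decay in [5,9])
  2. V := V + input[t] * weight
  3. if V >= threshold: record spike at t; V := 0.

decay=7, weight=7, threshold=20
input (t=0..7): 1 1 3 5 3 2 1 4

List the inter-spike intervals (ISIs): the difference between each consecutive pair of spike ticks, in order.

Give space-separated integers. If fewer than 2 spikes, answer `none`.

Answer: 1 1 3

Derivation:
t=0: input=1 -> V=7
t=1: input=1 -> V=11
t=2: input=3 -> V=0 FIRE
t=3: input=5 -> V=0 FIRE
t=4: input=3 -> V=0 FIRE
t=5: input=2 -> V=14
t=6: input=1 -> V=16
t=7: input=4 -> V=0 FIRE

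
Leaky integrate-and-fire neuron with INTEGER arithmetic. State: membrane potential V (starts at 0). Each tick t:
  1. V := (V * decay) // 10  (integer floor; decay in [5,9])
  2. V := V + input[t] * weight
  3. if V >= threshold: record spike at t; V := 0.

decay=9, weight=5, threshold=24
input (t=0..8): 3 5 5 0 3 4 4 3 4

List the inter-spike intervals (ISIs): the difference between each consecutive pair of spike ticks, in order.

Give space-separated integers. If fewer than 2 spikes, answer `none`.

t=0: input=3 -> V=15
t=1: input=5 -> V=0 FIRE
t=2: input=5 -> V=0 FIRE
t=3: input=0 -> V=0
t=4: input=3 -> V=15
t=5: input=4 -> V=0 FIRE
t=6: input=4 -> V=20
t=7: input=3 -> V=0 FIRE
t=8: input=4 -> V=20

Answer: 1 3 2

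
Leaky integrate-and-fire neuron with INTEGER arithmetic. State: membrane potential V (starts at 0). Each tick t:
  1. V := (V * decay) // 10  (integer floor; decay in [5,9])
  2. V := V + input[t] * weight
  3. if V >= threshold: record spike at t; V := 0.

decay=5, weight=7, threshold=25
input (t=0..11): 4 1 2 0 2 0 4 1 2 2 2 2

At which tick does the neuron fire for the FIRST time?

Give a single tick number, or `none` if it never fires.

Answer: 0

Derivation:
t=0: input=4 -> V=0 FIRE
t=1: input=1 -> V=7
t=2: input=2 -> V=17
t=3: input=0 -> V=8
t=4: input=2 -> V=18
t=5: input=0 -> V=9
t=6: input=4 -> V=0 FIRE
t=7: input=1 -> V=7
t=8: input=2 -> V=17
t=9: input=2 -> V=22
t=10: input=2 -> V=0 FIRE
t=11: input=2 -> V=14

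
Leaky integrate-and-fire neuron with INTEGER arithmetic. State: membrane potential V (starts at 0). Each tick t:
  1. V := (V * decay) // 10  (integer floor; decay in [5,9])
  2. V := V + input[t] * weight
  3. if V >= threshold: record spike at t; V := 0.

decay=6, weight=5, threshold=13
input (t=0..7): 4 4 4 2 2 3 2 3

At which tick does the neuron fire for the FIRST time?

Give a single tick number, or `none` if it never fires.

Answer: 0

Derivation:
t=0: input=4 -> V=0 FIRE
t=1: input=4 -> V=0 FIRE
t=2: input=4 -> V=0 FIRE
t=3: input=2 -> V=10
t=4: input=2 -> V=0 FIRE
t=5: input=3 -> V=0 FIRE
t=6: input=2 -> V=10
t=7: input=3 -> V=0 FIRE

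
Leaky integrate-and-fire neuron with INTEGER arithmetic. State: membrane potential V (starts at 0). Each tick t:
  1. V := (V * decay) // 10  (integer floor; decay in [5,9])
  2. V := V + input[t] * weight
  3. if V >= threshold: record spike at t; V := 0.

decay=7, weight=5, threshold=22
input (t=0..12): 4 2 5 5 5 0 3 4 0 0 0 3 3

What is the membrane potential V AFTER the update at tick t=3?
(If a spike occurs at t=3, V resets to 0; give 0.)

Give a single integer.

Answer: 0

Derivation:
t=0: input=4 -> V=20
t=1: input=2 -> V=0 FIRE
t=2: input=5 -> V=0 FIRE
t=3: input=5 -> V=0 FIRE
t=4: input=5 -> V=0 FIRE
t=5: input=0 -> V=0
t=6: input=3 -> V=15
t=7: input=4 -> V=0 FIRE
t=8: input=0 -> V=0
t=9: input=0 -> V=0
t=10: input=0 -> V=0
t=11: input=3 -> V=15
t=12: input=3 -> V=0 FIRE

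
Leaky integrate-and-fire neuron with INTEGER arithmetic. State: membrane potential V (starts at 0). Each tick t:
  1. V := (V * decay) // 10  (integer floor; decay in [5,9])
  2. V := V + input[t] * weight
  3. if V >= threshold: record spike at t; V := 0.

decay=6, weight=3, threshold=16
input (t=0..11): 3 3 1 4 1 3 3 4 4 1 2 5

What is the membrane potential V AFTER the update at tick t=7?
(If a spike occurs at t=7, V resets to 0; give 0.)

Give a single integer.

Answer: 0

Derivation:
t=0: input=3 -> V=9
t=1: input=3 -> V=14
t=2: input=1 -> V=11
t=3: input=4 -> V=0 FIRE
t=4: input=1 -> V=3
t=5: input=3 -> V=10
t=6: input=3 -> V=15
t=7: input=4 -> V=0 FIRE
t=8: input=4 -> V=12
t=9: input=1 -> V=10
t=10: input=2 -> V=12
t=11: input=5 -> V=0 FIRE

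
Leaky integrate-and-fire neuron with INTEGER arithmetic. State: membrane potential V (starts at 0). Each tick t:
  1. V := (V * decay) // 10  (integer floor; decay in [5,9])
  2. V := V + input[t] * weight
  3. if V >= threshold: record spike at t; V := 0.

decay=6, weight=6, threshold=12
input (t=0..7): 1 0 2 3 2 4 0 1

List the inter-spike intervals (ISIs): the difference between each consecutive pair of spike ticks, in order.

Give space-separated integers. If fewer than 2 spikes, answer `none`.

t=0: input=1 -> V=6
t=1: input=0 -> V=3
t=2: input=2 -> V=0 FIRE
t=3: input=3 -> V=0 FIRE
t=4: input=2 -> V=0 FIRE
t=5: input=4 -> V=0 FIRE
t=6: input=0 -> V=0
t=7: input=1 -> V=6

Answer: 1 1 1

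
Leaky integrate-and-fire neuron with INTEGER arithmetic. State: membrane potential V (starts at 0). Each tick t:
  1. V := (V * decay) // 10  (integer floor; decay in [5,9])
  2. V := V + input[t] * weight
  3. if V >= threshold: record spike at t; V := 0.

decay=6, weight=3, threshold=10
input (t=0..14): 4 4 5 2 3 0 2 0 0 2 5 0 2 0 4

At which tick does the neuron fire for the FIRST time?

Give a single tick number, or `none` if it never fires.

Answer: 0

Derivation:
t=0: input=4 -> V=0 FIRE
t=1: input=4 -> V=0 FIRE
t=2: input=5 -> V=0 FIRE
t=3: input=2 -> V=6
t=4: input=3 -> V=0 FIRE
t=5: input=0 -> V=0
t=6: input=2 -> V=6
t=7: input=0 -> V=3
t=8: input=0 -> V=1
t=9: input=2 -> V=6
t=10: input=5 -> V=0 FIRE
t=11: input=0 -> V=0
t=12: input=2 -> V=6
t=13: input=0 -> V=3
t=14: input=4 -> V=0 FIRE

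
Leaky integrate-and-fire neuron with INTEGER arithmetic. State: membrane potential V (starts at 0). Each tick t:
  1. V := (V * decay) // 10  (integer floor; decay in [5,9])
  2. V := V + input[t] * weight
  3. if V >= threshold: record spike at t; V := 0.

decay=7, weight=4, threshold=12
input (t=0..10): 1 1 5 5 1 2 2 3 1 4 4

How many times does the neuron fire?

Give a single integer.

Answer: 6

Derivation:
t=0: input=1 -> V=4
t=1: input=1 -> V=6
t=2: input=5 -> V=0 FIRE
t=3: input=5 -> V=0 FIRE
t=4: input=1 -> V=4
t=5: input=2 -> V=10
t=6: input=2 -> V=0 FIRE
t=7: input=3 -> V=0 FIRE
t=8: input=1 -> V=4
t=9: input=4 -> V=0 FIRE
t=10: input=4 -> V=0 FIRE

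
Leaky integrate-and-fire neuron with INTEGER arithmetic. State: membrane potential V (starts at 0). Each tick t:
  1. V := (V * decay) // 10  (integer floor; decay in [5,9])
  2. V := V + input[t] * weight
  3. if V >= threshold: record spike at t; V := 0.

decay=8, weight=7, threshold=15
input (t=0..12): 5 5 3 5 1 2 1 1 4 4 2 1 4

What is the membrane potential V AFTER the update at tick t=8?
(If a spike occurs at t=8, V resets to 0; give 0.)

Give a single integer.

Answer: 0

Derivation:
t=0: input=5 -> V=0 FIRE
t=1: input=5 -> V=0 FIRE
t=2: input=3 -> V=0 FIRE
t=3: input=5 -> V=0 FIRE
t=4: input=1 -> V=7
t=5: input=2 -> V=0 FIRE
t=6: input=1 -> V=7
t=7: input=1 -> V=12
t=8: input=4 -> V=0 FIRE
t=9: input=4 -> V=0 FIRE
t=10: input=2 -> V=14
t=11: input=1 -> V=0 FIRE
t=12: input=4 -> V=0 FIRE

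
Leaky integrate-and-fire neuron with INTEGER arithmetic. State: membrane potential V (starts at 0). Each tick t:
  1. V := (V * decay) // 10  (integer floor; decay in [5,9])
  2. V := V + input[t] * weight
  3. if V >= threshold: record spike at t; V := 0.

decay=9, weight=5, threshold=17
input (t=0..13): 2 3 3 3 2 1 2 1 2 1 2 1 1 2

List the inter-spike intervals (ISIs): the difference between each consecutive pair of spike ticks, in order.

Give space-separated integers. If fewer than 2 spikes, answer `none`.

Answer: 2 3 3 3

Derivation:
t=0: input=2 -> V=10
t=1: input=3 -> V=0 FIRE
t=2: input=3 -> V=15
t=3: input=3 -> V=0 FIRE
t=4: input=2 -> V=10
t=5: input=1 -> V=14
t=6: input=2 -> V=0 FIRE
t=7: input=1 -> V=5
t=8: input=2 -> V=14
t=9: input=1 -> V=0 FIRE
t=10: input=2 -> V=10
t=11: input=1 -> V=14
t=12: input=1 -> V=0 FIRE
t=13: input=2 -> V=10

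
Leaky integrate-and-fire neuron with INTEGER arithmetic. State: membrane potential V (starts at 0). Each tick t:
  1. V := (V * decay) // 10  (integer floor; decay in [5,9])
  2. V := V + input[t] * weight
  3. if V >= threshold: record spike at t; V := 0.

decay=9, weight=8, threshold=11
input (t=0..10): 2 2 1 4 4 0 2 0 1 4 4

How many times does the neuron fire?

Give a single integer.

Answer: 7

Derivation:
t=0: input=2 -> V=0 FIRE
t=1: input=2 -> V=0 FIRE
t=2: input=1 -> V=8
t=3: input=4 -> V=0 FIRE
t=4: input=4 -> V=0 FIRE
t=5: input=0 -> V=0
t=6: input=2 -> V=0 FIRE
t=7: input=0 -> V=0
t=8: input=1 -> V=8
t=9: input=4 -> V=0 FIRE
t=10: input=4 -> V=0 FIRE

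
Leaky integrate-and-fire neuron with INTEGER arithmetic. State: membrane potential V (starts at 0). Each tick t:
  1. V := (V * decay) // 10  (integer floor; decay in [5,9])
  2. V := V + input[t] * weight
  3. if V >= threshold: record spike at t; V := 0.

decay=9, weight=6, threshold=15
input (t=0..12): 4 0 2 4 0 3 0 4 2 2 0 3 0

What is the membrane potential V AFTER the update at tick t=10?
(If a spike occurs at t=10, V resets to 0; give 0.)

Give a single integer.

t=0: input=4 -> V=0 FIRE
t=1: input=0 -> V=0
t=2: input=2 -> V=12
t=3: input=4 -> V=0 FIRE
t=4: input=0 -> V=0
t=5: input=3 -> V=0 FIRE
t=6: input=0 -> V=0
t=7: input=4 -> V=0 FIRE
t=8: input=2 -> V=12
t=9: input=2 -> V=0 FIRE
t=10: input=0 -> V=0
t=11: input=3 -> V=0 FIRE
t=12: input=0 -> V=0

Answer: 0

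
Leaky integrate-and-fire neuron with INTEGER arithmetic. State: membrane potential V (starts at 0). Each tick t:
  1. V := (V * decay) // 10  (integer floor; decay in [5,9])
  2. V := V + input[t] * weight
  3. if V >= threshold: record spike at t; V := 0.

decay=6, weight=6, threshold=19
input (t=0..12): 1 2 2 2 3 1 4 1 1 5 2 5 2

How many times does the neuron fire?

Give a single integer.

t=0: input=1 -> V=6
t=1: input=2 -> V=15
t=2: input=2 -> V=0 FIRE
t=3: input=2 -> V=12
t=4: input=3 -> V=0 FIRE
t=5: input=1 -> V=6
t=6: input=4 -> V=0 FIRE
t=7: input=1 -> V=6
t=8: input=1 -> V=9
t=9: input=5 -> V=0 FIRE
t=10: input=2 -> V=12
t=11: input=5 -> V=0 FIRE
t=12: input=2 -> V=12

Answer: 5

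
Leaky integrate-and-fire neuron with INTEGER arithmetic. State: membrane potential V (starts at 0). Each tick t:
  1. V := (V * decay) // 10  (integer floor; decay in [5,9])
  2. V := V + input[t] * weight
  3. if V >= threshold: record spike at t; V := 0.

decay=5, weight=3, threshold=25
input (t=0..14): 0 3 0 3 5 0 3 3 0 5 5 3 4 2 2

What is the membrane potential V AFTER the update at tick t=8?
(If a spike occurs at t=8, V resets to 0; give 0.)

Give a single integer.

t=0: input=0 -> V=0
t=1: input=3 -> V=9
t=2: input=0 -> V=4
t=3: input=3 -> V=11
t=4: input=5 -> V=20
t=5: input=0 -> V=10
t=6: input=3 -> V=14
t=7: input=3 -> V=16
t=8: input=0 -> V=8
t=9: input=5 -> V=19
t=10: input=5 -> V=24
t=11: input=3 -> V=21
t=12: input=4 -> V=22
t=13: input=2 -> V=17
t=14: input=2 -> V=14

Answer: 8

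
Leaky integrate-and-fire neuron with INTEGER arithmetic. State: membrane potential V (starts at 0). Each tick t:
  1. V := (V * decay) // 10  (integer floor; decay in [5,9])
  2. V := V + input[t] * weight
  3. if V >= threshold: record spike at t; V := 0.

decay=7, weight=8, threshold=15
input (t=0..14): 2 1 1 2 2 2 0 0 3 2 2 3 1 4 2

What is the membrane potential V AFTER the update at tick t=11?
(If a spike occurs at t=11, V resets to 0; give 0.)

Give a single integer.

t=0: input=2 -> V=0 FIRE
t=1: input=1 -> V=8
t=2: input=1 -> V=13
t=3: input=2 -> V=0 FIRE
t=4: input=2 -> V=0 FIRE
t=5: input=2 -> V=0 FIRE
t=6: input=0 -> V=0
t=7: input=0 -> V=0
t=8: input=3 -> V=0 FIRE
t=9: input=2 -> V=0 FIRE
t=10: input=2 -> V=0 FIRE
t=11: input=3 -> V=0 FIRE
t=12: input=1 -> V=8
t=13: input=4 -> V=0 FIRE
t=14: input=2 -> V=0 FIRE

Answer: 0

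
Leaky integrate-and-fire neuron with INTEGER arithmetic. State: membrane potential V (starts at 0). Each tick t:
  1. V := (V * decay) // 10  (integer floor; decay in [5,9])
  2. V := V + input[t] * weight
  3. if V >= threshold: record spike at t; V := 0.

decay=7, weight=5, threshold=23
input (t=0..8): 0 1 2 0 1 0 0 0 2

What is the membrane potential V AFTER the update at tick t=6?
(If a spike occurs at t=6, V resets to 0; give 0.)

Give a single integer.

Answer: 4

Derivation:
t=0: input=0 -> V=0
t=1: input=1 -> V=5
t=2: input=2 -> V=13
t=3: input=0 -> V=9
t=4: input=1 -> V=11
t=5: input=0 -> V=7
t=6: input=0 -> V=4
t=7: input=0 -> V=2
t=8: input=2 -> V=11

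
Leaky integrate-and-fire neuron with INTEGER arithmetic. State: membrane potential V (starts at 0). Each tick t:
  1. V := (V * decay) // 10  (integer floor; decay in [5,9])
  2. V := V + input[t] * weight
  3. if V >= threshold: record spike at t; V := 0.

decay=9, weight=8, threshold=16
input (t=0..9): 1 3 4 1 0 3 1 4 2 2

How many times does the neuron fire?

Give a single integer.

t=0: input=1 -> V=8
t=1: input=3 -> V=0 FIRE
t=2: input=4 -> V=0 FIRE
t=3: input=1 -> V=8
t=4: input=0 -> V=7
t=5: input=3 -> V=0 FIRE
t=6: input=1 -> V=8
t=7: input=4 -> V=0 FIRE
t=8: input=2 -> V=0 FIRE
t=9: input=2 -> V=0 FIRE

Answer: 6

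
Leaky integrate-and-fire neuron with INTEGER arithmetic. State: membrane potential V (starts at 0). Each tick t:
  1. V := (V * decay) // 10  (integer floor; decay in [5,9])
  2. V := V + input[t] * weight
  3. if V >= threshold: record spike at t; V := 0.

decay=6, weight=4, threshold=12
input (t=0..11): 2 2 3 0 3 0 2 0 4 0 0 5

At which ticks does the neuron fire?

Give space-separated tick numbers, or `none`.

Answer: 1 2 4 8 11

Derivation:
t=0: input=2 -> V=8
t=1: input=2 -> V=0 FIRE
t=2: input=3 -> V=0 FIRE
t=3: input=0 -> V=0
t=4: input=3 -> V=0 FIRE
t=5: input=0 -> V=0
t=6: input=2 -> V=8
t=7: input=0 -> V=4
t=8: input=4 -> V=0 FIRE
t=9: input=0 -> V=0
t=10: input=0 -> V=0
t=11: input=5 -> V=0 FIRE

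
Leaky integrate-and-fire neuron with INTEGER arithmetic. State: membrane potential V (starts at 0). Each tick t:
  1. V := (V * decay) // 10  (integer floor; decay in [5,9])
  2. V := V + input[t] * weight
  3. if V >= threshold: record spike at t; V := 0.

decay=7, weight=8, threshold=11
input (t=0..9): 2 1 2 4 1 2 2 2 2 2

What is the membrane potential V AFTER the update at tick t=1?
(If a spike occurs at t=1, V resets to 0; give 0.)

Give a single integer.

t=0: input=2 -> V=0 FIRE
t=1: input=1 -> V=8
t=2: input=2 -> V=0 FIRE
t=3: input=4 -> V=0 FIRE
t=4: input=1 -> V=8
t=5: input=2 -> V=0 FIRE
t=6: input=2 -> V=0 FIRE
t=7: input=2 -> V=0 FIRE
t=8: input=2 -> V=0 FIRE
t=9: input=2 -> V=0 FIRE

Answer: 8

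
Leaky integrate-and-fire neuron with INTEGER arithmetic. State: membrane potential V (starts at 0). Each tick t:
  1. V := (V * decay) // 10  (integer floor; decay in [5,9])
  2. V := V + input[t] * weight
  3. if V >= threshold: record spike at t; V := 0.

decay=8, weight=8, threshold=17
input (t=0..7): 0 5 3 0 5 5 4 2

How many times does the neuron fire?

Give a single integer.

t=0: input=0 -> V=0
t=1: input=5 -> V=0 FIRE
t=2: input=3 -> V=0 FIRE
t=3: input=0 -> V=0
t=4: input=5 -> V=0 FIRE
t=5: input=5 -> V=0 FIRE
t=6: input=4 -> V=0 FIRE
t=7: input=2 -> V=16

Answer: 5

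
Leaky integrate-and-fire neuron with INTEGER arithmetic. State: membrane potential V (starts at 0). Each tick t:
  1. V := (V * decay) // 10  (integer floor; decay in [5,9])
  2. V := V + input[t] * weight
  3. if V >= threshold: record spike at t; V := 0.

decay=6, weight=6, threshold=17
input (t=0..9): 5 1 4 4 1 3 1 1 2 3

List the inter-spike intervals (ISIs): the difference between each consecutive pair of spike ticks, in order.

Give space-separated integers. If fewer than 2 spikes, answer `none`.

Answer: 2 1 2 3 1

Derivation:
t=0: input=5 -> V=0 FIRE
t=1: input=1 -> V=6
t=2: input=4 -> V=0 FIRE
t=3: input=4 -> V=0 FIRE
t=4: input=1 -> V=6
t=5: input=3 -> V=0 FIRE
t=6: input=1 -> V=6
t=7: input=1 -> V=9
t=8: input=2 -> V=0 FIRE
t=9: input=3 -> V=0 FIRE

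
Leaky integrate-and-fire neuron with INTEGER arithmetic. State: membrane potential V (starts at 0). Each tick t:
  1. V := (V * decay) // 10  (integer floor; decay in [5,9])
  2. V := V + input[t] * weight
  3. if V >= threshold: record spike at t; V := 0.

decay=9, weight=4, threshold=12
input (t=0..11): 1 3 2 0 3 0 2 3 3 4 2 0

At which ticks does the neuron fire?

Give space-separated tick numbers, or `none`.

Answer: 1 4 7 8 9

Derivation:
t=0: input=1 -> V=4
t=1: input=3 -> V=0 FIRE
t=2: input=2 -> V=8
t=3: input=0 -> V=7
t=4: input=3 -> V=0 FIRE
t=5: input=0 -> V=0
t=6: input=2 -> V=8
t=7: input=3 -> V=0 FIRE
t=8: input=3 -> V=0 FIRE
t=9: input=4 -> V=0 FIRE
t=10: input=2 -> V=8
t=11: input=0 -> V=7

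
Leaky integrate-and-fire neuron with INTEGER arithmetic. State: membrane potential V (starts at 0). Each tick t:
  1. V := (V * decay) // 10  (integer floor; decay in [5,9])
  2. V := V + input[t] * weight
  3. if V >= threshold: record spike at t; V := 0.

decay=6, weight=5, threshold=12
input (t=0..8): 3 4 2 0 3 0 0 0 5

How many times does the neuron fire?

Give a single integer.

Answer: 4

Derivation:
t=0: input=3 -> V=0 FIRE
t=1: input=4 -> V=0 FIRE
t=2: input=2 -> V=10
t=3: input=0 -> V=6
t=4: input=3 -> V=0 FIRE
t=5: input=0 -> V=0
t=6: input=0 -> V=0
t=7: input=0 -> V=0
t=8: input=5 -> V=0 FIRE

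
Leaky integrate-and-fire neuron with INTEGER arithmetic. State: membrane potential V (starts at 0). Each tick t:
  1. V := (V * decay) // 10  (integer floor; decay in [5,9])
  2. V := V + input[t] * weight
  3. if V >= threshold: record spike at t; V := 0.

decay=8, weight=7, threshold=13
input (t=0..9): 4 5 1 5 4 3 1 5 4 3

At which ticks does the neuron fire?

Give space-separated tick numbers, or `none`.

t=0: input=4 -> V=0 FIRE
t=1: input=5 -> V=0 FIRE
t=2: input=1 -> V=7
t=3: input=5 -> V=0 FIRE
t=4: input=4 -> V=0 FIRE
t=5: input=3 -> V=0 FIRE
t=6: input=1 -> V=7
t=7: input=5 -> V=0 FIRE
t=8: input=4 -> V=0 FIRE
t=9: input=3 -> V=0 FIRE

Answer: 0 1 3 4 5 7 8 9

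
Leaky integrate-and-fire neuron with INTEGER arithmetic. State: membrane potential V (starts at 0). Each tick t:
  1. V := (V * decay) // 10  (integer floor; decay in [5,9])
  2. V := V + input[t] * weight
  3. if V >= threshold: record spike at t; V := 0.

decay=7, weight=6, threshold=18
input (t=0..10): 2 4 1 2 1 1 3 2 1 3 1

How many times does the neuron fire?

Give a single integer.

t=0: input=2 -> V=12
t=1: input=4 -> V=0 FIRE
t=2: input=1 -> V=6
t=3: input=2 -> V=16
t=4: input=1 -> V=17
t=5: input=1 -> V=17
t=6: input=3 -> V=0 FIRE
t=7: input=2 -> V=12
t=8: input=1 -> V=14
t=9: input=3 -> V=0 FIRE
t=10: input=1 -> V=6

Answer: 3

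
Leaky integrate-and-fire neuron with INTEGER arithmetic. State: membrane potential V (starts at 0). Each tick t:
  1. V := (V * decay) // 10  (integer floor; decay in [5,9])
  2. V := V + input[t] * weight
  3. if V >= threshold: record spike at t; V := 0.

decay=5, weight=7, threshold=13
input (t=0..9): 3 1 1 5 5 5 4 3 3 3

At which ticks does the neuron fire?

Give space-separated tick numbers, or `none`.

t=0: input=3 -> V=0 FIRE
t=1: input=1 -> V=7
t=2: input=1 -> V=10
t=3: input=5 -> V=0 FIRE
t=4: input=5 -> V=0 FIRE
t=5: input=5 -> V=0 FIRE
t=6: input=4 -> V=0 FIRE
t=7: input=3 -> V=0 FIRE
t=8: input=3 -> V=0 FIRE
t=9: input=3 -> V=0 FIRE

Answer: 0 3 4 5 6 7 8 9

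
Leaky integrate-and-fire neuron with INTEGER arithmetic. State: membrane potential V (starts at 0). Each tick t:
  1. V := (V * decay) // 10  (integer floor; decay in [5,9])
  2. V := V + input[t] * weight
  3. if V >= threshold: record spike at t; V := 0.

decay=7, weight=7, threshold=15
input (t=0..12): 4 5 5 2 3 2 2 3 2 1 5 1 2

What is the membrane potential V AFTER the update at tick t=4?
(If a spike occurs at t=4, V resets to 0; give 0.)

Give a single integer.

Answer: 0

Derivation:
t=0: input=4 -> V=0 FIRE
t=1: input=5 -> V=0 FIRE
t=2: input=5 -> V=0 FIRE
t=3: input=2 -> V=14
t=4: input=3 -> V=0 FIRE
t=5: input=2 -> V=14
t=6: input=2 -> V=0 FIRE
t=7: input=3 -> V=0 FIRE
t=8: input=2 -> V=14
t=9: input=1 -> V=0 FIRE
t=10: input=5 -> V=0 FIRE
t=11: input=1 -> V=7
t=12: input=2 -> V=0 FIRE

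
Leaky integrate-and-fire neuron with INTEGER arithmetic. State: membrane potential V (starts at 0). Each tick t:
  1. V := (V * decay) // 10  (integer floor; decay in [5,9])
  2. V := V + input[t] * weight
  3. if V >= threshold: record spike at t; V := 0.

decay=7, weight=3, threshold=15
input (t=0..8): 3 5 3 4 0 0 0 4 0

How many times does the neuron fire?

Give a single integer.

t=0: input=3 -> V=9
t=1: input=5 -> V=0 FIRE
t=2: input=3 -> V=9
t=3: input=4 -> V=0 FIRE
t=4: input=0 -> V=0
t=5: input=0 -> V=0
t=6: input=0 -> V=0
t=7: input=4 -> V=12
t=8: input=0 -> V=8

Answer: 2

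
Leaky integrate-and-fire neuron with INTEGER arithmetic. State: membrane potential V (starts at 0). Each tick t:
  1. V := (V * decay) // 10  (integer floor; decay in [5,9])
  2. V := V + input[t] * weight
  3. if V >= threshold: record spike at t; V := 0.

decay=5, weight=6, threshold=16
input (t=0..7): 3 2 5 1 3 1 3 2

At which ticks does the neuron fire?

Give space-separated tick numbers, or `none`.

t=0: input=3 -> V=0 FIRE
t=1: input=2 -> V=12
t=2: input=5 -> V=0 FIRE
t=3: input=1 -> V=6
t=4: input=3 -> V=0 FIRE
t=5: input=1 -> V=6
t=6: input=3 -> V=0 FIRE
t=7: input=2 -> V=12

Answer: 0 2 4 6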